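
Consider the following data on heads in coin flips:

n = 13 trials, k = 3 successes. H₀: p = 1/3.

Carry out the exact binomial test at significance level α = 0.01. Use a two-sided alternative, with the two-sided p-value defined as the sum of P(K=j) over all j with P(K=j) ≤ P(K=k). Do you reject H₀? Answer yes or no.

reject H₀: no

Exact binomial: n=13, k=3, p₀=1/3=0.3333
P(X=j) = C(n,j)·p₀^j·(1−p₀)^(n−j); p = Σ P(X=j) over j with P(X=j) ≤ P(X=3)
p-value (two-sided) = 0.56373
At α=0.01: p ≥ α → fail to reject H₀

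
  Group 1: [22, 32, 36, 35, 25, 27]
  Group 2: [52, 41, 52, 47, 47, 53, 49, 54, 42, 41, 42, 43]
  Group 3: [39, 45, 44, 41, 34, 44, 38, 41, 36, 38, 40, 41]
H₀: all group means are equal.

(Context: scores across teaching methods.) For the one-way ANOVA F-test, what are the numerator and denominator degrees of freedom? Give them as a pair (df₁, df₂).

k = 3 groups, N = 30 total
df = (k−1, N−k) = (3−1, 30−3) = (2, 27)

degrees of freedom = [2, 27]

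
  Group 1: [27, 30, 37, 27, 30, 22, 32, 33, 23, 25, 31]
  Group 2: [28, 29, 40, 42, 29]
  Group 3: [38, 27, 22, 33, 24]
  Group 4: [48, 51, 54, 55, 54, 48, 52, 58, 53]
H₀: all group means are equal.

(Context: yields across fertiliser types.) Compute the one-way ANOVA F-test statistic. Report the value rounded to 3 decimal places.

test statistic = 44.226

Group means [28.82, 33.60, 28.80, 52.56], grand mean 36.733
SSB = Σnᵢ(x̄ᵢ−x̄)² = 3306.008; SSW = ΣΣ(x−x̄ᵢ)² = 647.859
MSB = 3306.008/3 = 1102.0027; MSW = 647.859/26 = 24.9176
F = MSB/MSW = 44.2258
df = (3, 26)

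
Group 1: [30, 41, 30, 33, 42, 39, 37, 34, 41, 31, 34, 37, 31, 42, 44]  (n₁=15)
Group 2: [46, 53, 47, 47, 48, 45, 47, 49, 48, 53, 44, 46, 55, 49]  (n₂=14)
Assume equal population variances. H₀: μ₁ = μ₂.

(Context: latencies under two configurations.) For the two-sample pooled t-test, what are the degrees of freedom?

df = n₁ + n₂ − 2 = 15 + 14 − 2 = 27

degrees of freedom = 27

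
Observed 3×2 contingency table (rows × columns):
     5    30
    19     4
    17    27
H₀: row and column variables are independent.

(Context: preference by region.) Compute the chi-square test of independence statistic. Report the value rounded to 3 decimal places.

test statistic = 27.030

Row totals [35, 23, 44], col totals [41, 61], n=102
χ² = (5−14.07)²/14.07 + (30−20.93)²/20.93 + (19−9.25)²/9.25 + (4−13.75)²/13.75 + (17−17.69)²/17.69 + (27−26.31)²/26.31 = 27.0301
df = 2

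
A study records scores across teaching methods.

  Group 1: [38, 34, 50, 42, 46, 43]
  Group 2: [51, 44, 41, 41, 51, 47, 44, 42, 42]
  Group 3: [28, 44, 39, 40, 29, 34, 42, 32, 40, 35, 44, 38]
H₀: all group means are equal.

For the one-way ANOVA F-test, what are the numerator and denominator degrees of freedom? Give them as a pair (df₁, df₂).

k = 3 groups, N = 27 total
df = (k−1, N−k) = (3−1, 27−3) = (2, 24)

degrees of freedom = [2, 24]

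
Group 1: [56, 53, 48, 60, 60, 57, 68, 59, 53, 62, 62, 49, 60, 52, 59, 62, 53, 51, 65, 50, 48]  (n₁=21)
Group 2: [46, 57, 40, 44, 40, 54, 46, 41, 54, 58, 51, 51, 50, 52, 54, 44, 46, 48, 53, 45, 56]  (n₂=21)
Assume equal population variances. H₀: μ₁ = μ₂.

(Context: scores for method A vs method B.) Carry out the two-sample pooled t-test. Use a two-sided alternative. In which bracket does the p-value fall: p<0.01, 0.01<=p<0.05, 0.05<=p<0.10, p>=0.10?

p-value bracket: p<0.01

x̄₁=56.524, s₁=5.810, n₁=21
x̄₂=49.048, s₂=5.581, n₂=21
s_p² = [20·5.810² + 20·5.581²]/40 = 32.4548
SE = √(s_p²·(1/21+1/21)) = 1.7581
t = (56.524−49.048)/1.7581 = 4.2524
df = 40
p-value (two-sided) = 0.00012
→ bracket: p<0.01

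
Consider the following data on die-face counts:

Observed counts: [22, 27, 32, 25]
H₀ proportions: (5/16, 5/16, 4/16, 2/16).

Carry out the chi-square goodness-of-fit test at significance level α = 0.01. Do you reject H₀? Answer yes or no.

reject H₀: yes

n = 106; E_i = n·p_i = [33.12, 33.12, 26.50, 13.25]
χ² = (22−33.12)²/33.12 + (27−33.12)²/33.12 + (32−26.50)²/26.50 + (25−13.25)²/13.25 = 16.4302
df = 3
p-value (upper-tail) = 0.00093
At α=0.01: p < α → reject H₀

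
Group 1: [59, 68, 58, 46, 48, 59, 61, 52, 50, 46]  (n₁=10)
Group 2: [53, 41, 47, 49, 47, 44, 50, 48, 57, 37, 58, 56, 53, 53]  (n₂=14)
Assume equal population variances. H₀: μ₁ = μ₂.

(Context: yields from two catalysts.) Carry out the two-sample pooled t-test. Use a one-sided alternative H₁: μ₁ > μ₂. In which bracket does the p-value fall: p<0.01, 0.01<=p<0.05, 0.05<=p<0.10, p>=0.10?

p-value bracket: 0.01<=p<0.05

x̄₁=54.700, s₁=7.379, n₁=10
x̄₂=49.500, s₂=6.086, n₂=14
s_p² = [9·7.379² + 13·6.086²]/22 = 44.1636
SE = √(s_p²·(1/10+1/14)) = 2.7515
t = (54.700−49.500)/2.7515 = 1.8899
df = 22
p-value (one-sided, H₁ greater) = 0.03601
→ bracket: 0.01<=p<0.05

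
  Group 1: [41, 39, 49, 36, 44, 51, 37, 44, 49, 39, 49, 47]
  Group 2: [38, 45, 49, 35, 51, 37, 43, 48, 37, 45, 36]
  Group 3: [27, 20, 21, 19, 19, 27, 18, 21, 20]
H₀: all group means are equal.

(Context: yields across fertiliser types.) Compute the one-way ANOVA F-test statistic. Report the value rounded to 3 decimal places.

Group means [43.75, 42.18, 21.33], grand mean 36.906
SSB = Σnᵢ(x̄ᵢ−x̄)² = 3050.832; SSW = ΣΣ(x−x̄ᵢ)² = 729.886
MSB = 3050.832/2 = 1525.4162; MSW = 729.886/29 = 25.1685
F = MSB/MSW = 60.6082
df = (2, 29)

test statistic = 60.608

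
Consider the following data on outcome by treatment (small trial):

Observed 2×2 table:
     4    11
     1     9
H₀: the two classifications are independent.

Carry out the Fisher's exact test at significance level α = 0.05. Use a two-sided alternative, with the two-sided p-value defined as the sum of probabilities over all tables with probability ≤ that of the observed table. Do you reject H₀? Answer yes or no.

reject H₀: no

Margins: r₁=15, r₂=10, c₁=5, c₂=20, n=25
p_obs = C(15,4)·C(10,1)/C(25,5); sum pmf over tables with pmf ≤ p_obs
p-value (two-sided) = 0.61462
At α=0.05: p ≥ α → fail to reject H₀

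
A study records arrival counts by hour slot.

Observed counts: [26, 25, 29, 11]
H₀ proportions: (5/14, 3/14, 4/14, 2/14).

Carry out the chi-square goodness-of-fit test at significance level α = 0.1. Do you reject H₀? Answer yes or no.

n = 91; E_i = n·p_i = [32.50, 19.50, 26.00, 13.00]
χ² = (26−32.50)²/32.50 + (25−19.50)²/19.50 + (29−26.00)²/26.00 + (11−13.00)²/13.00 = 3.5051
df = 3
p-value (upper-tail) = 0.32010
At α=0.1: p ≥ α → fail to reject H₀

reject H₀: no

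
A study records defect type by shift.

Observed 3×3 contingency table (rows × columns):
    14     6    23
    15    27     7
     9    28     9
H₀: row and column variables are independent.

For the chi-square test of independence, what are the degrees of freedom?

df = (r−1)(c−1) = (3−1)·(3−1) = 4

degrees of freedom = 4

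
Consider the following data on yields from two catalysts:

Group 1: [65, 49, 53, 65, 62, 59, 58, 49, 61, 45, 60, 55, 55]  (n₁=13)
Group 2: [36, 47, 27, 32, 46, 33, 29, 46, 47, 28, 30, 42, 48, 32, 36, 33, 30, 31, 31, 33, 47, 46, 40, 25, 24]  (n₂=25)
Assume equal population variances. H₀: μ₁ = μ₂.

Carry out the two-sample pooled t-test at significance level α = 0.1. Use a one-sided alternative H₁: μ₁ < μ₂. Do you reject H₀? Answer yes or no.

x̄₁=56.615, s₁=6.305, n₁=13
x̄₂=35.960, s₂=7.903, n₂=25
s_p² = [12·6.305² + 24·7.903²]/36 = 54.8899
SE = √(s_p²·(1/13+1/25)) = 2.5334
t = (56.615−35.960)/2.5334 = 8.1534
df = 36
p-value (one-sided, H₁ less) = 1.00000
At α=0.1: p ≥ α → fail to reject H₀

reject H₀: no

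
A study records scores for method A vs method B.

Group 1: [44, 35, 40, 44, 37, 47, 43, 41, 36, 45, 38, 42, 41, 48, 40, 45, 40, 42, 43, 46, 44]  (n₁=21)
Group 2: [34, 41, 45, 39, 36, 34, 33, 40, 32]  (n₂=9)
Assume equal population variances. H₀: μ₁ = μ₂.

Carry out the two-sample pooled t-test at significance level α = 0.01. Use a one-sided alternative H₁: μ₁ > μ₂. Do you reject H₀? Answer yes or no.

x̄₁=41.952, s₁=3.528, n₁=21
x̄₂=37.111, s₂=4.372, n₂=9
s_p² = [20·3.528² + 8·4.372²]/28 = 14.3515
SE = √(s_p²·(1/21+1/9)) = 1.5093
t = (41.952−37.111)/1.5093 = 3.2076
df = 28
p-value (one-sided, H₁ greater) = 0.00167
At α=0.01: p < α → reject H₀

reject H₀: yes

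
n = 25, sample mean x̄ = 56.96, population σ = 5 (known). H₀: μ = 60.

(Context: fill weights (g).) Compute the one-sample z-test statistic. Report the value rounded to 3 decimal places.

test statistic = -3.040

SE = σ/√n = 5/√25 = 1.0000
z = (x̄−μ₀)/SE = (56.96−60)/1.0000 = -3.0400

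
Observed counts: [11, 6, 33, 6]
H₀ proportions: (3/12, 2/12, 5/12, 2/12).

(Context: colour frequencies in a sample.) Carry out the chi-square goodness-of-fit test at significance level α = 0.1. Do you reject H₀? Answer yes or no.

reject H₀: yes

n = 56; E_i = n·p_i = [14.00, 9.33, 23.33, 9.33]
χ² = (11−14.00)²/14.00 + (6−9.33)²/9.33 + (33−23.33)²/23.33 + (6−9.33)²/9.33 = 7.0286
df = 3
p-value (upper-tail) = 0.07099
At α=0.1: p < α → reject H₀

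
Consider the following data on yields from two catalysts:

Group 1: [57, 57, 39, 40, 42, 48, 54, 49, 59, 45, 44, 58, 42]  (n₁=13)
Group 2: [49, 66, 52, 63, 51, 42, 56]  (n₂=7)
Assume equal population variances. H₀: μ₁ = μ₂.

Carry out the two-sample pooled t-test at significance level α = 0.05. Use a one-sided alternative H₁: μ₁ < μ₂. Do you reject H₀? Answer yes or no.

reject H₀: no

x̄₁=48.769, s₁=7.384, n₁=13
x̄₂=54.143, s₂=8.275, n₂=7
s_p² = [12·7.384² + 6·8.275²]/18 = 59.1758
SE = √(s_p²·(1/13+1/7)) = 3.6063
t = (48.769−54.143)/3.6063 = -1.4901
df = 18
p-value (one-sided, H₁ less) = 0.07676
At α=0.05: p ≥ α → fail to reject H₀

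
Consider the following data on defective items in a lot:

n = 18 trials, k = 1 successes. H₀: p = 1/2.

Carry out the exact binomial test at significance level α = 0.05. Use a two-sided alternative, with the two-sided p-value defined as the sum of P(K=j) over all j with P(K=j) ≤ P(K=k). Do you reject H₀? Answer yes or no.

reject H₀: yes

Exact binomial: n=18, k=1, p₀=1/2=0.5000
P(X=j) = C(n,j)·p₀^j·(1−p₀)^(n−j); p = Σ P(X=j) over j with P(X=j) ≤ P(X=1)
p-value (two-sided) = 0.00014
At α=0.05: p < α → reject H₀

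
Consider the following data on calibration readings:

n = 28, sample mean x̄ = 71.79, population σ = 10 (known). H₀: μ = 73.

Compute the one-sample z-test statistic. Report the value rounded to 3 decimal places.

SE = σ/√n = 10/√28 = 1.8898
z = (x̄−μ₀)/SE = (71.79−73)/1.8898 = -0.6403

test statistic = -0.640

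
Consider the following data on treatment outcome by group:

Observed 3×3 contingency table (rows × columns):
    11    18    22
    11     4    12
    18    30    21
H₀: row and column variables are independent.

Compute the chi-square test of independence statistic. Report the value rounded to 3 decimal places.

test statistic = 8.654

Row totals [51, 27, 69], col totals [40, 52, 55], n=147
χ² = (11−13.88)²/13.88 + (18−18.04)²/18.04 + (22−19.08)²/19.08 + (11−7.35)²/7.35 + (4−9.55)²/9.55 + (12−10.10)²/10.10 + (18−18.78)²/18.78 + (30−24.41)²/24.41 + (21−25.82)²/25.82 = 8.6539
df = 4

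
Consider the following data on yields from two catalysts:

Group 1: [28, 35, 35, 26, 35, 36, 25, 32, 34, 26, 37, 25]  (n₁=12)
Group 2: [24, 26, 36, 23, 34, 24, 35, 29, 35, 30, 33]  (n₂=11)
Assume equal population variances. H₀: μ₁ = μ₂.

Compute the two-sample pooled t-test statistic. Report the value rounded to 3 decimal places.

x̄₁=31.167, s₁=4.764, n₁=12
x̄₂=29.909, s₂=4.989, n₂=11
s_p² = [11·4.764² + 10·4.989²]/21 = 23.7417
SE = √(s_p²·(1/12+1/11)) = 2.0339
t = (31.167−29.909)/2.0339 = 0.6183
df = 21

test statistic = 0.618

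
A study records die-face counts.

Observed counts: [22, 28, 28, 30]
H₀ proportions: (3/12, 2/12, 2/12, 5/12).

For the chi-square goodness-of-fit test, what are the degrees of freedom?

degrees of freedom = 3

df = k − 1 = 4 − 1 = 3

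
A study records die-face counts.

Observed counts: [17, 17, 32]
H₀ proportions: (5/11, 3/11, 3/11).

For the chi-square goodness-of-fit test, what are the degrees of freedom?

df = k − 1 = 3 − 1 = 2

degrees of freedom = 2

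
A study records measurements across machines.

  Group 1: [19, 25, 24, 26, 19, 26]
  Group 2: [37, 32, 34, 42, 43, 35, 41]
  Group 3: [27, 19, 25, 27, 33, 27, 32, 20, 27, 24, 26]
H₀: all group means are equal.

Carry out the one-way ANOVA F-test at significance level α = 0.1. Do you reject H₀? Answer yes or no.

reject H₀: yes

Group means [23.17, 37.71, 26.09], grand mean 28.750
SSB = Σnᵢ(x̄ᵢ−x̄)² = 827.329; SSW = ΣΣ(x−x̄ᵢ)² = 345.171
MSB = 827.329/2 = 413.6645; MSW = 345.171/21 = 16.4367
F = MSB/MSW = 25.1671
df = (2, 21)
p-value (upper-tail) = 0.00000
At α=0.1: p < α → reject H₀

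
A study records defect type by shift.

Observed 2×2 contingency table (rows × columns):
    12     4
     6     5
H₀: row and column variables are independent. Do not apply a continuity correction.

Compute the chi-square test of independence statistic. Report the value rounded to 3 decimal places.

test statistic = 1.227

Row totals [16, 11], col totals [18, 9], n=27
χ² = (12−10.67)²/10.67 + (4−5.33)²/5.33 + (6−7.33)²/7.33 + (5−3.67)²/3.67 = 1.2273
df = 1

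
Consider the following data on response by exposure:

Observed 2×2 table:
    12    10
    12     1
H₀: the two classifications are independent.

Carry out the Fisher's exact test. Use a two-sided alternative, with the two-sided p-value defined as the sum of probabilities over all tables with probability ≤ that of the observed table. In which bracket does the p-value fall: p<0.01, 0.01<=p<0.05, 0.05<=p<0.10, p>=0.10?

Margins: r₁=22, r₂=13, c₁=24, c₂=11, n=35
p_obs = C(22,12)·C(13,12)/C(35,24); sum pmf over tables with pmf ≤ p_obs
p-value (two-sided) = 0.02700
→ bracket: 0.01<=p<0.05

p-value bracket: 0.01<=p<0.05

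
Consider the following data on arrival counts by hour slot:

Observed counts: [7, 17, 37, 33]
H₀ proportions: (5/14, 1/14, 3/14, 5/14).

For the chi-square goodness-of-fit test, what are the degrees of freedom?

degrees of freedom = 3

df = k − 1 = 4 − 1 = 3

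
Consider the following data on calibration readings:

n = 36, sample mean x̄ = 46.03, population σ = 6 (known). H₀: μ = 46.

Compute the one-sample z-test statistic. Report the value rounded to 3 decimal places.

test statistic = 0.030

SE = σ/√n = 6/√36 = 1.0000
z = (x̄−μ₀)/SE = (46.03−46)/1.0000 = 0.0300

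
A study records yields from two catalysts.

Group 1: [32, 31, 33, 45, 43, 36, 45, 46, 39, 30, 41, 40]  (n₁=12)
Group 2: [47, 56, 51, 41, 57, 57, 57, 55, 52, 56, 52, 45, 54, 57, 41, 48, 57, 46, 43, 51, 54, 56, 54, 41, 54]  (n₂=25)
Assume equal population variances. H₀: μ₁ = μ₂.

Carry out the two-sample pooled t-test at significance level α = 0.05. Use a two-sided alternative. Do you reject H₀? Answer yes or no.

x̄₁=38.417, s₁=5.854, n₁=12
x̄₂=51.280, s₂=5.616, n₂=25
s_p² = [11·5.854² + 24·5.616²]/35 = 32.3988
SE = √(s_p²·(1/12+1/25)) = 1.9990
t = (38.417−51.280)/1.9990 = -6.4350
df = 35
p-value (two-sided) = 0.00000
At α=0.05: p < α → reject H₀

reject H₀: yes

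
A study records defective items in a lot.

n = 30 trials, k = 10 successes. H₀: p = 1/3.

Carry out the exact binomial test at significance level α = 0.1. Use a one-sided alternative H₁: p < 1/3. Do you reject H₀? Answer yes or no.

Exact binomial: n=30, k=10, p₀=1/3=0.3333
P(X≤10) from Σ C(n,i)·p₀^i·(1−p₀)^(n−i)
p-value (one-sided, H₁ less) = 0.58476
At α=0.1: p ≥ α → fail to reject H₀

reject H₀: no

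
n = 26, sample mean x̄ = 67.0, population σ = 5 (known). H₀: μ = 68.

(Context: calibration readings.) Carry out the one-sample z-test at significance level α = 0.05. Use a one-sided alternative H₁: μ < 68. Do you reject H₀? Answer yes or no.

reject H₀: no

SE = σ/√n = 5/√26 = 0.9806
z = (x̄−μ₀)/SE = (67.0−68)/0.9806 = -1.0198
p-value (one-sided, H₁ less) = 0.15391
At α=0.05: p ≥ α → fail to reject H₀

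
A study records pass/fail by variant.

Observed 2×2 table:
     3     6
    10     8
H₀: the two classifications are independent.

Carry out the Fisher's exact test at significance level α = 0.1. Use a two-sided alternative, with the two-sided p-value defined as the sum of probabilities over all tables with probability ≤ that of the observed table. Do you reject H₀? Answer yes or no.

reject H₀: no

Margins: r₁=9, r₂=18, c₁=13, c₂=14, n=27
p_obs = C(9,3)·C(18,10)/C(27,13); sum pmf over tables with pmf ≤ p_obs
p-value (two-sided) = 0.41971
At α=0.1: p ≥ α → fail to reject H₀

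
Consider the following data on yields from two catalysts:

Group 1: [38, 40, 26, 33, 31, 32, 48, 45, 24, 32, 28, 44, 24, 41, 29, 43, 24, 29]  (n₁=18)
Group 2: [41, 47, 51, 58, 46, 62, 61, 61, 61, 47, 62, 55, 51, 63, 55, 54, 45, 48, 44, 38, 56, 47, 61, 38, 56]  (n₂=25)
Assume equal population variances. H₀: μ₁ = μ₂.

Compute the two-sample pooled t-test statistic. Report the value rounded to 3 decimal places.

x̄₁=33.944, s₁=7.922, n₁=18
x̄₂=52.320, s₂=7.873, n₂=25
s_p² = [17·7.922² + 24·7.873²]/41 = 62.3021
SE = √(s_p²·(1/18+1/25)) = 2.4399
t = (33.944−52.320)/2.4399 = -7.5312
df = 41

test statistic = -7.531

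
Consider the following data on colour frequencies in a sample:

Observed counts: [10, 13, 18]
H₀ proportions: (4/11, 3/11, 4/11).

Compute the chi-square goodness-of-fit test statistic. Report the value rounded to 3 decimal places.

test statistic = 2.553

n = 41; E_i = n·p_i = [14.91, 11.18, 14.91]
χ² = (10−14.91)²/14.91 + (13−11.18)²/11.18 + (18−14.91)²/14.91 = 2.5528
df = 2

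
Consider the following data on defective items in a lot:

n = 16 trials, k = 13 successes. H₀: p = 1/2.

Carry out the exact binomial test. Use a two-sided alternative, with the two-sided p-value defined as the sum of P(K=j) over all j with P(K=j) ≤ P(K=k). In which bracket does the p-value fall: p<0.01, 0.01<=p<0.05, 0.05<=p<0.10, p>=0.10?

p-value bracket: 0.01<=p<0.05

Exact binomial: n=16, k=13, p₀=1/2=0.5000
P(X=j) = C(n,j)·p₀^j·(1−p₀)^(n−j); p = Σ P(X=j) over j with P(X=j) ≤ P(X=13)
p-value (two-sided) = 0.02127
→ bracket: 0.01<=p<0.05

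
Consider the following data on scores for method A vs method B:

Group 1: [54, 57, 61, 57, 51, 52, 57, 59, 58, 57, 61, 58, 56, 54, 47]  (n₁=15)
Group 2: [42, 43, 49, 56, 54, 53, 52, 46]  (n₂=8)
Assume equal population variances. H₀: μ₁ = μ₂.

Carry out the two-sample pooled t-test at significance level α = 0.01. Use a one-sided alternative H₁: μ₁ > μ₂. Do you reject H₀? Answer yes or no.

x̄₁=55.933, s₁=3.788, n₁=15
x̄₂=49.375, s₂=5.236, n₂=8
s_p² = [14·3.788² + 7·5.236²]/21 = 18.7052
SE = √(s_p²·(1/15+1/8)) = 1.8935
t = (55.933−49.375)/1.8935 = 3.4637
df = 21
p-value (one-sided, H₁ greater) = 0.00116
At α=0.01: p < α → reject H₀

reject H₀: yes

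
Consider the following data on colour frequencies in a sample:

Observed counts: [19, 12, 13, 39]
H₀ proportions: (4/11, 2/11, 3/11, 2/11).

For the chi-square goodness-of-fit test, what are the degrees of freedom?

degrees of freedom = 3

df = k − 1 = 4 − 1 = 3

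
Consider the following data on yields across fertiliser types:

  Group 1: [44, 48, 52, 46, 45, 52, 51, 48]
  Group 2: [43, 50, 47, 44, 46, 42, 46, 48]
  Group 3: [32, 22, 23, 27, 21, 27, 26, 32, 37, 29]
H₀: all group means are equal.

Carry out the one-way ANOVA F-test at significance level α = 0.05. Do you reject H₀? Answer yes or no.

reject H₀: yes

Group means [48.25, 45.75, 27.60], grand mean 39.538
SSB = Σnᵢ(x̄ᵢ−x̄)² = 2341.062; SSW = ΣΣ(x−x̄ᵢ)² = 347.400
MSB = 2341.062/2 = 1170.5308; MSW = 347.400/23 = 15.1043
F = MSB/MSW = 77.4963
df = (2, 23)
p-value (upper-tail) = 0.00000
At α=0.05: p < α → reject H₀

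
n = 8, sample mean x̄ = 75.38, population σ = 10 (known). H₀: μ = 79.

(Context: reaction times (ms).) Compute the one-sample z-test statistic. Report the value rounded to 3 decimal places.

test statistic = -1.024

SE = σ/√n = 10/√8 = 3.5355
z = (x̄−μ₀)/SE = (75.38−79)/3.5355 = -1.0239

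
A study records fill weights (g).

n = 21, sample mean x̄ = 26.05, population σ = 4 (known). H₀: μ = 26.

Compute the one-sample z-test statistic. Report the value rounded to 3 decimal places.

SE = σ/√n = 4/√21 = 0.8729
z = (x̄−μ₀)/SE = (26.05−26)/0.8729 = 0.0573

test statistic = 0.057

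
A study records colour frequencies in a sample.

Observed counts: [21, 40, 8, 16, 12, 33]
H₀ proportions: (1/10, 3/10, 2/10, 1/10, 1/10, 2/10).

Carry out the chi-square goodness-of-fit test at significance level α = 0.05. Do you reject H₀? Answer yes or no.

n = 130; E_i = n·p_i = [13.00, 39.00, 26.00, 13.00, 13.00, 26.00]
χ² = (21−13.00)²/13.00 + (40−39.00)²/39.00 + (8−26.00)²/26.00 + (16−13.00)²/13.00 + (12−13.00)²/13.00 + (33−26.00)²/26.00 = 20.0641
df = 5
p-value (upper-tail) = 0.00122
At α=0.05: p < α → reject H₀

reject H₀: yes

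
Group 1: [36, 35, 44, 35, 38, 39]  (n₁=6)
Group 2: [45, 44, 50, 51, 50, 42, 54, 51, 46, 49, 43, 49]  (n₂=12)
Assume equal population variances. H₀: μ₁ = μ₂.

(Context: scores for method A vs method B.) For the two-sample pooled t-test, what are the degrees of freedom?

degrees of freedom = 16

df = n₁ + n₂ − 2 = 6 + 12 − 2 = 16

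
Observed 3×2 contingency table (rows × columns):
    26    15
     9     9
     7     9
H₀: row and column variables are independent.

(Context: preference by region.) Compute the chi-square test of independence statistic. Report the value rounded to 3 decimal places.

test statistic = 2.152

Row totals [41, 18, 16], col totals [42, 33], n=75
χ² = (26−22.96)²/22.96 + (15−18.04)²/18.04 + (9−10.08)²/10.08 + (9−7.92)²/7.92 + (7−8.96)²/8.96 + (9−7.04)²/7.04 = 2.1522
df = 2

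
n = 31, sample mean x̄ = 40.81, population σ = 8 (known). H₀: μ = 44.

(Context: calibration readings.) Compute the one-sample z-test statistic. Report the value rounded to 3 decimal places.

SE = σ/√n = 8/√31 = 1.4368
z = (x̄−μ₀)/SE = (40.81−44)/1.4368 = -2.2201

test statistic = -2.220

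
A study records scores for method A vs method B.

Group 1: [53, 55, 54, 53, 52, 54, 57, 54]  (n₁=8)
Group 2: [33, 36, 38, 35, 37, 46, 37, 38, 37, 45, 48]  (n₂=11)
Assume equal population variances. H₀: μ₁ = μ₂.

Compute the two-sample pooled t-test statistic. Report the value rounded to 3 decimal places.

x̄₁=54.000, s₁=1.512, n₁=8
x̄₂=39.091, s₂=4.908, n₂=11
s_p² = [7·1.512² + 10·4.908²]/17 = 15.1123
SE = √(s_p²·(1/8+1/11)) = 1.8063
t = (54.000−39.091)/1.8063 = 8.2537
df = 17

test statistic = 8.254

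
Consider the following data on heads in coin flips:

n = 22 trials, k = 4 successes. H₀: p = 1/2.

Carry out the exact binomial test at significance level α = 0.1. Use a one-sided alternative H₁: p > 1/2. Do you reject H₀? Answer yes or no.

reject H₀: no

Exact binomial: n=22, k=4, p₀=1/2=0.5000
P(X≥4) from Σ C(n,i)·p₀^i·(1−p₀)^(n−i)
p-value (one-sided, H₁ greater) = 0.99957
At α=0.1: p ≥ α → fail to reject H₀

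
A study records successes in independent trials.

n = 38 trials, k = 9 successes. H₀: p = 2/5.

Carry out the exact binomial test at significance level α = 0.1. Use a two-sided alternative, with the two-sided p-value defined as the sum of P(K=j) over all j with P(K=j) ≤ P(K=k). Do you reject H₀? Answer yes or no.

reject H₀: yes

Exact binomial: n=38, k=9, p₀=2/5=0.4000
P(X=j) = C(n,j)·p₀^j·(1−p₀)^(n−j); p = Σ P(X=j) over j with P(X=j) ≤ P(X=9)
p-value (two-sided) = 0.04624
At α=0.1: p < α → reject H₀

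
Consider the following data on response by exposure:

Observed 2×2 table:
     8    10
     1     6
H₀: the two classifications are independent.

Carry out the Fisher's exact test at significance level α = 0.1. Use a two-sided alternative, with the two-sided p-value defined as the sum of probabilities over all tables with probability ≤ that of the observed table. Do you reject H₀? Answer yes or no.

reject H₀: no

Margins: r₁=18, r₂=7, c₁=9, c₂=16, n=25
p_obs = C(18,8)·C(7,1)/C(25,9); sum pmf over tables with pmf ≤ p_obs
p-value (two-sided) = 0.35484
At α=0.1: p ≥ α → fail to reject H₀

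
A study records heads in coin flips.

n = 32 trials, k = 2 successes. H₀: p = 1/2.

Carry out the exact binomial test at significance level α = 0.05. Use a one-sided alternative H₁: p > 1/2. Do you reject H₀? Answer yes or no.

Exact binomial: n=32, k=2, p₀=1/2=0.5000
P(X≥2) from Σ C(n,i)·p₀^i·(1−p₀)^(n−i)
p-value (one-sided, H₁ greater) = 1.00000
At α=0.05: p ≥ α → fail to reject H₀

reject H₀: no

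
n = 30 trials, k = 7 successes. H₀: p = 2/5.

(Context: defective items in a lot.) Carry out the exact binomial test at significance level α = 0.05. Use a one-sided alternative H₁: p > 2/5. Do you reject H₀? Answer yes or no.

Exact binomial: n=30, k=7, p₀=2/5=0.4000
P(X≥7) from Σ C(n,i)·p₀^i·(1−p₀)^(n−i)
p-value (one-sided, H₁ greater) = 0.98282
At α=0.05: p ≥ α → fail to reject H₀

reject H₀: no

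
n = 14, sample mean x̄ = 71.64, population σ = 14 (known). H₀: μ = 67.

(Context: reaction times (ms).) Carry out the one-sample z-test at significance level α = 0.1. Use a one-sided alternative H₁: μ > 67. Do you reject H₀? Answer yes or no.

SE = σ/√n = 14/√14 = 3.7417
z = (x̄−μ₀)/SE = (71.64−67)/3.7417 = 1.2401
p-value (one-sided, H₁ greater) = 0.10747
At α=0.1: p ≥ α → fail to reject H₀

reject H₀: no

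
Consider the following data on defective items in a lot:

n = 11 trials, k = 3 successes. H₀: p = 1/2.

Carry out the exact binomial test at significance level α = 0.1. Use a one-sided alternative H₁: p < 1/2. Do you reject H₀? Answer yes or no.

reject H₀: no

Exact binomial: n=11, k=3, p₀=1/2=0.5000
P(X≤3) from Σ C(n,i)·p₀^i·(1−p₀)^(n−i)
p-value (one-sided, H₁ less) = 0.11328
At α=0.1: p ≥ α → fail to reject H₀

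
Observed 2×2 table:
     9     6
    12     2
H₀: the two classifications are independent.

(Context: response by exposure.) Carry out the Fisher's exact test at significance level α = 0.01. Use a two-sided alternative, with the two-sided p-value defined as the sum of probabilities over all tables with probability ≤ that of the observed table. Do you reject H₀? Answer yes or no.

Margins: r₁=15, r₂=14, c₁=21, c₂=8, n=29
p_obs = C(15,9)·C(14,12)/C(29,21); sum pmf over tables with pmf ≤ p_obs
p-value (two-sided) = 0.21476
At α=0.01: p ≥ α → fail to reject H₀

reject H₀: no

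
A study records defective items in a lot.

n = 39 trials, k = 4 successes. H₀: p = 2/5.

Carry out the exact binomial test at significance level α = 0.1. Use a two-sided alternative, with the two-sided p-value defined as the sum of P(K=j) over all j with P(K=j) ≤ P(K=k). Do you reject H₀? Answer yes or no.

reject H₀: yes

Exact binomial: n=39, k=4, p₀=2/5=0.4000
P(X=j) = C(n,j)·p₀^j·(1−p₀)^(n−j); p = Σ P(X=j) over j with P(X=j) ≤ P(X=4)
p-value (two-sided) = 0.00006
At α=0.1: p < α → reject H₀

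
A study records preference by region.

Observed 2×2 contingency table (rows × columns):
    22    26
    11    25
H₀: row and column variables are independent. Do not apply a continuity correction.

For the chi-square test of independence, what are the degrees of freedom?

degrees of freedom = 1

df = (r−1)(c−1) = (2−1)·(2−1) = 1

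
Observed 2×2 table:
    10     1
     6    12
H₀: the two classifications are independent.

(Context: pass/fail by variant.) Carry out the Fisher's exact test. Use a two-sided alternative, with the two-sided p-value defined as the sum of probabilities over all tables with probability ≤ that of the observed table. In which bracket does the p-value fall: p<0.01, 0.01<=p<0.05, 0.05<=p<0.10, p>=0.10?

Margins: r₁=11, r₂=18, c₁=16, c₂=13, n=29
p_obs = C(11,10)·C(18,6)/C(29,16); sum pmf over tables with pmf ≤ p_obs
p-value (two-sided) = 0.00575
→ bracket: p<0.01

p-value bracket: p<0.01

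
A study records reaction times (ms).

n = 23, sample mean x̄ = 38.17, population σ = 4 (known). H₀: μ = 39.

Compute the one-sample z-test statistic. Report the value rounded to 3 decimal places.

test statistic = -0.995

SE = σ/√n = 4/√23 = 0.8341
z = (x̄−μ₀)/SE = (38.17−39)/0.8341 = -0.9951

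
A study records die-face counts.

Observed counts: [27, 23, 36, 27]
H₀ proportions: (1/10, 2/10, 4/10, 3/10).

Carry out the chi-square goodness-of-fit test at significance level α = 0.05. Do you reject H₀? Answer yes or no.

n = 113; E_i = n·p_i = [11.30, 22.60, 45.20, 33.90]
χ² = (27−11.30)²/11.30 + (23−22.60)²/22.60 + (36−45.20)²/45.20 + (27−33.90)²/33.90 = 25.0973
df = 3
p-value (upper-tail) = 0.00001
At α=0.05: p < α → reject H₀

reject H₀: yes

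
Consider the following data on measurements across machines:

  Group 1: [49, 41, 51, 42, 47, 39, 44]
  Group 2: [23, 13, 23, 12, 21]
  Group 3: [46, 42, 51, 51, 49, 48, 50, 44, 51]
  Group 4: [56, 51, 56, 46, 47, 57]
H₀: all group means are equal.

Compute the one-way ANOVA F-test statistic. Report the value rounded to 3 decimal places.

Group means [44.71, 18.40, 48.00, 52.17], grand mean 42.593
SSB = Σnᵢ(x̄ᵢ−x̄)² = 3771.057; SSW = ΣΣ(x−x̄ᵢ)² = 443.462
MSB = 3771.057/3 = 1257.0189; MSW = 443.462/23 = 19.2810
F = MSB/MSW = 65.1949
df = (3, 23)

test statistic = 65.195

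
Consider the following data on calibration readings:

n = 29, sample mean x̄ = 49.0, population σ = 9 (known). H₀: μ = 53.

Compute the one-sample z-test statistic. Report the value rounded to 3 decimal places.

SE = σ/√n = 9/√29 = 1.6713
z = (x̄−μ₀)/SE = (49.0−53)/1.6713 = -2.3934

test statistic = -2.393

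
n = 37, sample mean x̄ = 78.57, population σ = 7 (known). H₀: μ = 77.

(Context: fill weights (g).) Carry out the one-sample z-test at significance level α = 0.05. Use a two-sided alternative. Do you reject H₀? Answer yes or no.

SE = σ/√n = 7/√37 = 1.1508
z = (x̄−μ₀)/SE = (78.57−77)/1.1508 = 1.3643
p-value (two-sided) = 0.17248
At α=0.05: p ≥ α → fail to reject H₀

reject H₀: no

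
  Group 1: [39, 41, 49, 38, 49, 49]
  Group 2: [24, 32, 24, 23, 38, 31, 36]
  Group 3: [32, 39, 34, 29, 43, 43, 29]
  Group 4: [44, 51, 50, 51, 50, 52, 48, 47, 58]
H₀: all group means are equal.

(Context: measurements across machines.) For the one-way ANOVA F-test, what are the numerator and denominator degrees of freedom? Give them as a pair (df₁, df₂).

degrees of freedom = [3, 25]

k = 4 groups, N = 29 total
df = (k−1, N−k) = (4−1, 29−4) = (3, 25)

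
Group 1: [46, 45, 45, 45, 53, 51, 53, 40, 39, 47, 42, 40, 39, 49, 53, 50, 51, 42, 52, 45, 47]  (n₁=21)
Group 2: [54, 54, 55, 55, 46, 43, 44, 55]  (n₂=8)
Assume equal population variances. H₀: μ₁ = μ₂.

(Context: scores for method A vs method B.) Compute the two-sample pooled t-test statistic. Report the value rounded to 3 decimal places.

x̄₁=46.381, s₁=4.811, n₁=21
x̄₂=50.750, s₂=5.392, n₂=8
s_p² = [20·4.811² + 7·5.392²]/27 = 24.6834
SE = √(s_p²·(1/21+1/8)) = 2.0642
t = (46.381−50.750)/2.0642 = -2.1166
df = 27

test statistic = -2.117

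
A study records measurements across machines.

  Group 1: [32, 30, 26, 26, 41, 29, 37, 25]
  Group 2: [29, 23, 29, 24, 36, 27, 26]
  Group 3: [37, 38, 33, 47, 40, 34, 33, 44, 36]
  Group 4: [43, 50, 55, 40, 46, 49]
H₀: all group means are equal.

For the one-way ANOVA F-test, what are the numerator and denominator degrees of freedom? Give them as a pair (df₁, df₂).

k = 4 groups, N = 30 total
df = (k−1, N−k) = (4−1, 30−4) = (3, 26)

degrees of freedom = [3, 26]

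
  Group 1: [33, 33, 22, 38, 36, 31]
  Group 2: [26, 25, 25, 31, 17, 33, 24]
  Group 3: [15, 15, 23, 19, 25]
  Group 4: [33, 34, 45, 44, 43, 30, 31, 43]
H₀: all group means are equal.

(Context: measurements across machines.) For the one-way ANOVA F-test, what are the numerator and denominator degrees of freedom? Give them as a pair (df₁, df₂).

degrees of freedom = [3, 22]

k = 4 groups, N = 26 total
df = (k−1, N−k) = (4−1, 26−4) = (3, 22)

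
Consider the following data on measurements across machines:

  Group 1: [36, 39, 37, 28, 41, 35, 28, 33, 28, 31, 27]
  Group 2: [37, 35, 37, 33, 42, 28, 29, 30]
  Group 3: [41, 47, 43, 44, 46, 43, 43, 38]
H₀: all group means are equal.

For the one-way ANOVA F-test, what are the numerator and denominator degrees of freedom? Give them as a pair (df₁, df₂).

k = 3 groups, N = 27 total
df = (k−1, N−k) = (3−1, 27−3) = (2, 24)

degrees of freedom = [2, 24]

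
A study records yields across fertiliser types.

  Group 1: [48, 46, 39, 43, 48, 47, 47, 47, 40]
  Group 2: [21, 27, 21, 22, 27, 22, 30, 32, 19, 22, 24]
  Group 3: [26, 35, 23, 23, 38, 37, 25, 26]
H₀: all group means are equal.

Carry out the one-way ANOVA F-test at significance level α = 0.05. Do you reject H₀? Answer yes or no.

reject H₀: yes

Group means [45.00, 24.27, 29.12], grand mean 32.321
SSB = Σnᵢ(x̄ᵢ−x̄)² = 2241.050; SSW = ΣΣ(x−x̄ᵢ)² = 555.057
MSB = 2241.050/2 = 1120.5252; MSW = 555.057/25 = 22.2023
F = MSB/MSW = 50.4689
df = (2, 25)
p-value (upper-tail) = 0.00000
At α=0.05: p < α → reject H₀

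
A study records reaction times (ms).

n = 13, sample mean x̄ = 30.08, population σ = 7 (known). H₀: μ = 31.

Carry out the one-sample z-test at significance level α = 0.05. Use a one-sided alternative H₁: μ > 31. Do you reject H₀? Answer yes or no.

SE = σ/√n = 7/√13 = 1.9415
z = (x̄−μ₀)/SE = (30.08−31)/1.9415 = -0.4739
p-value (one-sided, H₁ greater) = 0.68220
At α=0.05: p ≥ α → fail to reject H₀

reject H₀: no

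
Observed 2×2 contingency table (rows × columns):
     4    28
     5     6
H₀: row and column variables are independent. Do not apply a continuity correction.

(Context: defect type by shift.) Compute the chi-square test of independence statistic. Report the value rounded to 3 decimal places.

test statistic = 5.372

Row totals [32, 11], col totals [9, 34], n=43
χ² = (4−6.70)²/6.70 + (28−25.30)²/25.30 + (5−2.30)²/2.30 + (6−8.70)²/8.70 = 5.3718
df = 1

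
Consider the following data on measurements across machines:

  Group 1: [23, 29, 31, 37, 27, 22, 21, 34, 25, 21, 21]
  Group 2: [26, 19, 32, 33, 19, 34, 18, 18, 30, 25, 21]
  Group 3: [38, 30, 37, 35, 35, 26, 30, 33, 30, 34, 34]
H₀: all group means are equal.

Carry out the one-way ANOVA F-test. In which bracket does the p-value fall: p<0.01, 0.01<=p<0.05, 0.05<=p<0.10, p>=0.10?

Group means [26.45, 25.00, 32.91], grand mean 28.121
SSB = Σnᵢ(x̄ᵢ−x̄)² = 389.879; SSW = ΣΣ(x−x̄ᵢ)² = 851.636
MSB = 389.879/2 = 194.9394; MSW = 851.636/30 = 28.3879
F = MSB/MSW = 6.8670
df = (2, 30)
p-value (upper-tail) = 0.00350
→ bracket: p<0.01

p-value bracket: p<0.01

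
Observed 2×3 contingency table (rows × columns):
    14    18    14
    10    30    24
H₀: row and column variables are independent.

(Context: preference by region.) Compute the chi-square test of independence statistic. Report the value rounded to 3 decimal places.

test statistic = 3.445

Row totals [46, 64], col totals [24, 48, 38], n=110
χ² = (14−10.04)²/10.04 + (18−20.07)²/20.07 + (14−15.89)²/15.89 + (10−13.96)²/13.96 + (30−27.93)²/27.93 + (24−22.11)²/22.11 = 3.4450
df = 2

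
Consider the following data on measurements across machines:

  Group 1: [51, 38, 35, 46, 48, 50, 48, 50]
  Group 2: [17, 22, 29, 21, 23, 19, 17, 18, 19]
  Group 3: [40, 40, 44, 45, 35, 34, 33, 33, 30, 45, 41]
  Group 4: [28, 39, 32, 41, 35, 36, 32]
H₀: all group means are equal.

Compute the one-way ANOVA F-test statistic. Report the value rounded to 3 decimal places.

test statistic = 38.821

Group means [45.75, 20.56, 38.18, 34.71], grand mean 34.686
SSB = Σnᵢ(x̄ᵢ−x̄)² = 2910.756; SSW = ΣΣ(x−x̄ᵢ)² = 774.787
MSB = 2910.756/3 = 970.2519; MSW = 774.787/31 = 24.9931
F = MSB/MSW = 38.8207
df = (3, 31)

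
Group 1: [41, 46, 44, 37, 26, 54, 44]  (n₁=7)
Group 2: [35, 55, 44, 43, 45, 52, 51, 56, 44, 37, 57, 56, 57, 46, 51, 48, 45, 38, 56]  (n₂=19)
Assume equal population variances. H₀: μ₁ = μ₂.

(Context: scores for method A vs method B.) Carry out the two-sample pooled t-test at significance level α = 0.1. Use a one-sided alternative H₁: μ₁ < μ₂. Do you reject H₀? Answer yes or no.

reject H₀: yes

x̄₁=41.714, s₁=8.655, n₁=7
x̄₂=48.211, s₂=7.091, n₂=19
s_p² = [6·8.655² + 18·7.091²]/24 = 56.4411
SE = √(s_p²·(1/7+1/19)) = 3.3217
t = (41.714−48.211)/3.3217 = -1.9557
df = 24
p-value (one-sided, H₁ less) = 0.03112
At α=0.1: p < α → reject H₀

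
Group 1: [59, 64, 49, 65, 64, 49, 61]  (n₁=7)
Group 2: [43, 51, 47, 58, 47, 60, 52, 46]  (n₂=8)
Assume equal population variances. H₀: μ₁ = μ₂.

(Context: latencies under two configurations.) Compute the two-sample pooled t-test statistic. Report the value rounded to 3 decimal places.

test statistic = 2.464

x̄₁=58.714, s₁=6.945, n₁=7
x̄₂=50.500, s₂=5.976, n₂=8
s_p² = [6·6.945² + 7·5.976²]/13 = 41.4945
SE = √(s_p²·(1/7+1/8)) = 3.3339
t = (58.714−50.500)/3.3339 = 2.4639
df = 13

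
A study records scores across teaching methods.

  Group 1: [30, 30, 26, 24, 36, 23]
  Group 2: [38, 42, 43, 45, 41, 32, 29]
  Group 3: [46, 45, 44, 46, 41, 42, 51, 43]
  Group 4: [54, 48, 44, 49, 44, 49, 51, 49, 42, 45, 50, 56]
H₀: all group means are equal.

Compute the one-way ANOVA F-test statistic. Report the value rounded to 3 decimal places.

Group means [28.17, 38.57, 44.75, 48.42], grand mean 41.758
SSB = Σnᵢ(x̄ᵢ−x̄)² = 1783.096; SSW = ΣΣ(x−x̄ᵢ)² = 588.964
MSB = 1783.096/3 = 594.3654; MSW = 588.964/29 = 20.3091
F = MSB/MSW = 29.2659
df = (3, 29)

test statistic = 29.266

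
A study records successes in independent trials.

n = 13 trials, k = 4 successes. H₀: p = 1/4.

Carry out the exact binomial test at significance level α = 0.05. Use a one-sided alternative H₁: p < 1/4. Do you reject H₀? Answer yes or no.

reject H₀: no

Exact binomial: n=13, k=4, p₀=1/4=0.2500
P(X≤4) from Σ C(n,i)·p₀^i·(1−p₀)^(n−i)
p-value (one-sided, H₁ less) = 0.79396
At α=0.05: p ≥ α → fail to reject H₀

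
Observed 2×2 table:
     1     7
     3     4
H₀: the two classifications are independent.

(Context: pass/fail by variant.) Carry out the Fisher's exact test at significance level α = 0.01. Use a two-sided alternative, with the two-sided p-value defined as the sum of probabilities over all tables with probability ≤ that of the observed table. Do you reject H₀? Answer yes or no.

reject H₀: no

Margins: r₁=8, r₂=7, c₁=4, c₂=11, n=15
p_obs = C(8,1)·C(7,3)/C(15,4); sum pmf over tables with pmf ≤ p_obs
p-value (two-sided) = 0.28205
At α=0.01: p ≥ α → fail to reject H₀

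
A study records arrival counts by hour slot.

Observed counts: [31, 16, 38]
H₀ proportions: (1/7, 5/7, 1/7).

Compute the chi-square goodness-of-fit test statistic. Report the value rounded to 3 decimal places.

n = 85; E_i = n·p_i = [12.14, 60.71, 12.14]
χ² = (31−12.14)²/12.14 + (16−60.71)²/60.71 + (38−12.14)²/12.14 = 117.2753
df = 2

test statistic = 117.275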